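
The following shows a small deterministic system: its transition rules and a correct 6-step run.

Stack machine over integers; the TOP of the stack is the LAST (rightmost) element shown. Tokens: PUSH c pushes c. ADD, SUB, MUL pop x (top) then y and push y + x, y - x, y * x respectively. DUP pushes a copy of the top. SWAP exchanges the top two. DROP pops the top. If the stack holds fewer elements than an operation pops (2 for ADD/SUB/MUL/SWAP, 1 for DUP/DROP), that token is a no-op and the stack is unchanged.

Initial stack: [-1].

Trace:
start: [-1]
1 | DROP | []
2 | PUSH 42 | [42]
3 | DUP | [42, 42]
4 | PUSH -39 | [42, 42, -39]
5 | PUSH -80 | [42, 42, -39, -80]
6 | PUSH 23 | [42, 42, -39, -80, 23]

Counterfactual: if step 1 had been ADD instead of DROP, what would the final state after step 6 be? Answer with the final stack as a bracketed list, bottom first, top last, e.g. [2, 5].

(re-executing from step 1 with the substitution; state before step 1: [-1])
1 | ADD | [-1]
2 | PUSH 42 | [-1, 42]
3 | DUP | [-1, 42, 42]
4 | PUSH -39 | [-1, 42, 42, -39]
5 | PUSH -80 | [-1, 42, 42, -39, -80]
6 | PUSH 23 | [-1, 42, 42, -39, -80, 23]

[-1, 42, 42, -39, -80, 23]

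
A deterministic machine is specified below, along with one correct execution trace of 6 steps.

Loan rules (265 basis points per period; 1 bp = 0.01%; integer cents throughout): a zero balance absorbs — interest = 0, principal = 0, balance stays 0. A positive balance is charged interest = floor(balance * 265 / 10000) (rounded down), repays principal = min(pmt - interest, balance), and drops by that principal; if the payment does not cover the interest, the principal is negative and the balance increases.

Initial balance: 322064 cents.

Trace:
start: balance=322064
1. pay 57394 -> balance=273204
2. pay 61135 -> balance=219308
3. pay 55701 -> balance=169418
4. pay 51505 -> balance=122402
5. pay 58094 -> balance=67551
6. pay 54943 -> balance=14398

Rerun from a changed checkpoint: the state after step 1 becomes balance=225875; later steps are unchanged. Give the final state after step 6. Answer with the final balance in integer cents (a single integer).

0

state after step 1 := balance=225875
2. pay 61135 -> balance=170725
3. pay 55701 -> balance=119548
4. pay 51505 -> balance=71211
5. pay 58094 -> balance=15004
6. pay 54943 -> balance=0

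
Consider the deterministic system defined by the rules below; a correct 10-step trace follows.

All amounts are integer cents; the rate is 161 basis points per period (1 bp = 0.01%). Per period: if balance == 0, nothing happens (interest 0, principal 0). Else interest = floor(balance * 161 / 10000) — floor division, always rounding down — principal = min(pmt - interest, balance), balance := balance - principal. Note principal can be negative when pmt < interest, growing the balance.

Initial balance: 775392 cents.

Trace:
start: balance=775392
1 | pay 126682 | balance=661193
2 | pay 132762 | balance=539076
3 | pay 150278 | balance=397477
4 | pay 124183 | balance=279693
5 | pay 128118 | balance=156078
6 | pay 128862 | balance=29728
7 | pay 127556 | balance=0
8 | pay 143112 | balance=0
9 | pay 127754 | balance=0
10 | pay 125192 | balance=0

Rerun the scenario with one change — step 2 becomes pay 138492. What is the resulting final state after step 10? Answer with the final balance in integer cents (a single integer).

0

(re-executing from step 2 with the substitution; state before step 2: balance=661193)
2 | pay 138492 | balance=533346
3 | pay 150278 | balance=391654
4 | pay 124183 | balance=273776
5 | pay 128118 | balance=150065
6 | pay 128862 | balance=23619
7 | pay 127556 | balance=0
8 | pay 143112 | balance=0
9 | pay 127754 | balance=0
10 | pay 125192 | balance=0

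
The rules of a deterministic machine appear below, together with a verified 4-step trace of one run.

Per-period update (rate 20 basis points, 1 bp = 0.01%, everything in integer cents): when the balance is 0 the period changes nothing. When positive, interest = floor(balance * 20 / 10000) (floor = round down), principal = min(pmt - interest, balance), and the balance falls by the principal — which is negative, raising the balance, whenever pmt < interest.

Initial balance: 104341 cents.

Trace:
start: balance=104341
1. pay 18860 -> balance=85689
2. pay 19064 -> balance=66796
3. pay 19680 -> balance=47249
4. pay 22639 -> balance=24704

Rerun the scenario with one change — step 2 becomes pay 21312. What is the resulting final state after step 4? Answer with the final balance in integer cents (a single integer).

22447

(re-executing from step 2 with the substitution; state before step 2: balance=85689)
2. pay 21312 -> balance=64548
3. pay 19680 -> balance=44997
4. pay 22639 -> balance=22447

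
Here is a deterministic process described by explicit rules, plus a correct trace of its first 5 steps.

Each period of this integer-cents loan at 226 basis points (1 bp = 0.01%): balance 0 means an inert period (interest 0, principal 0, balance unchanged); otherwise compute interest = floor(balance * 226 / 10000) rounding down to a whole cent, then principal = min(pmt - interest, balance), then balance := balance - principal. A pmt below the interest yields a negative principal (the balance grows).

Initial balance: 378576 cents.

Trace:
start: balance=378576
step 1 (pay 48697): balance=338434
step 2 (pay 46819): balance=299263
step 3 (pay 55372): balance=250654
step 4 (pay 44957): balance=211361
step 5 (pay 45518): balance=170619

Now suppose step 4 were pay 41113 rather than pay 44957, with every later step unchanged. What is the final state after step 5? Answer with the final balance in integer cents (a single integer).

(re-executing from step 4 with the substitution; state before step 4: balance=250654)
step 4 (pay 41113): balance=215205
step 5 (pay 45518): balance=174550

174550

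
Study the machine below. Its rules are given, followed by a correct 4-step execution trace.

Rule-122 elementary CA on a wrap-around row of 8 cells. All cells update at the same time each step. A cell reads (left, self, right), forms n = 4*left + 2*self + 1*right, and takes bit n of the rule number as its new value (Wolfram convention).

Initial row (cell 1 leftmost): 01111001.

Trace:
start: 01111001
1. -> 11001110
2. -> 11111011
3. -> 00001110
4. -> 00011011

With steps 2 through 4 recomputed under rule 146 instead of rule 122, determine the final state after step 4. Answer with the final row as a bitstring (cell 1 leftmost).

(re-executing steps 2..4 under rule 146; state before step 2: 11001110)
2. -> 00110100
3. -> 01000010
4. -> 10100101

10100101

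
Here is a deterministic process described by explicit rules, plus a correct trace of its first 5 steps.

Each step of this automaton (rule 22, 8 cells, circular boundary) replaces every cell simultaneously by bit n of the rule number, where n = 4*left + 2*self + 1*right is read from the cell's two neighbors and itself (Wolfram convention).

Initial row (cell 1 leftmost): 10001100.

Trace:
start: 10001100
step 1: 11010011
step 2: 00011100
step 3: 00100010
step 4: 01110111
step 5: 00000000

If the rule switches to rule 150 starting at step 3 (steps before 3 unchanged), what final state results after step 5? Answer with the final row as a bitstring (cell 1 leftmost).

(re-executing steps 3..5 under rule 150; state before step 3: 00011100)
step 3: 00101010
step 4: 01101011
step 5: 00001000

00001000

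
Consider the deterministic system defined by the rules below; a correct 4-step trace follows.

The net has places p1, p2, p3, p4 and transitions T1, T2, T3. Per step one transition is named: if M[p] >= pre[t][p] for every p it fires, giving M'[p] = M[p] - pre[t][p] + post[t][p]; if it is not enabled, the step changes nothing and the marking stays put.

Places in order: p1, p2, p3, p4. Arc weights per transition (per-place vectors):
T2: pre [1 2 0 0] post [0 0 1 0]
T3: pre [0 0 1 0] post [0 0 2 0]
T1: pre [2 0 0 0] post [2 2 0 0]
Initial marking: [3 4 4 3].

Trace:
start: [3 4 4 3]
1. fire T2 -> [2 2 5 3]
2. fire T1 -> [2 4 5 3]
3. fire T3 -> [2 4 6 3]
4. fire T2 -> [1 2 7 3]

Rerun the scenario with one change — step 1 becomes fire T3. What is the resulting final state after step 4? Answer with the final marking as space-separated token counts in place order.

(re-executing from step 1 with the substitution; state before step 1: [3 4 4 3])
1. fire T3 -> [3 4 5 3]
2. fire T1 -> [3 6 5 3]
3. fire T3 -> [3 6 6 3]
4. fire T2 -> [2 4 7 3]

2 4 7 3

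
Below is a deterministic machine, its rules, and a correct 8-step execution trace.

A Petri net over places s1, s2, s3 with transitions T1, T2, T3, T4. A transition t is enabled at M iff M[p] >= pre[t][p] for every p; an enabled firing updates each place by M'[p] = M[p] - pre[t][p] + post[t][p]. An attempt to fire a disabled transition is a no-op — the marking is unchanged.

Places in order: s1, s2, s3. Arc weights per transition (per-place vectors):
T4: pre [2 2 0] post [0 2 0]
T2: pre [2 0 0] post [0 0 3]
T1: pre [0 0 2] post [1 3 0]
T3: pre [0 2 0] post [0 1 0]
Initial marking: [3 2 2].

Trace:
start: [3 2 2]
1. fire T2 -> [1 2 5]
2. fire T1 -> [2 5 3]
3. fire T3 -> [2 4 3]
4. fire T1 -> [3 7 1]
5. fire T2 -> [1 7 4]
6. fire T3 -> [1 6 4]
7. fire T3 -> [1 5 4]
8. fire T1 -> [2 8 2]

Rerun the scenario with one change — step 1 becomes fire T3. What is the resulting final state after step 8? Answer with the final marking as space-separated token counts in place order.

3 4 1

(re-executing from step 1 with the substitution; state before step 1: [3 2 2])
1. fire T3 -> [3 1 2]
2. fire T1 -> [4 4 0]
3. fire T3 -> [4 3 0]
4. fire T1 -> [4 3 0]
5. fire T2 -> [2 3 3]
6. fire T3 -> [2 2 3]
7. fire T3 -> [2 1 3]
8. fire T1 -> [3 4 1]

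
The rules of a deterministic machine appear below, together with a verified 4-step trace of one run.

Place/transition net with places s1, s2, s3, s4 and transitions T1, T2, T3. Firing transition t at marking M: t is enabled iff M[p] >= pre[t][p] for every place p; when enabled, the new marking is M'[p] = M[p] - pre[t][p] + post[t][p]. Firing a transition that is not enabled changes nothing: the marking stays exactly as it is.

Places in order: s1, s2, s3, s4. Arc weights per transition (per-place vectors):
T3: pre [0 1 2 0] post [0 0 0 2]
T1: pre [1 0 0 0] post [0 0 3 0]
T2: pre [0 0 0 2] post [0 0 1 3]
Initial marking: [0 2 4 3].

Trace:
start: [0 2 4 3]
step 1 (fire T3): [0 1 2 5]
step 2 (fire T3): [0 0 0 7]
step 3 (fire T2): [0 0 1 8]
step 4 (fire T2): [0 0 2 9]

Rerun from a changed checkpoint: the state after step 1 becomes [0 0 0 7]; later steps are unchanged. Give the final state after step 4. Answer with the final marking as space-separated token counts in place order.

state after step 1 := [0 0 0 7]
step 2 (fire T3): [0 0 0 7]
step 3 (fire T2): [0 0 1 8]
step 4 (fire T2): [0 0 2 9]

0 0 2 9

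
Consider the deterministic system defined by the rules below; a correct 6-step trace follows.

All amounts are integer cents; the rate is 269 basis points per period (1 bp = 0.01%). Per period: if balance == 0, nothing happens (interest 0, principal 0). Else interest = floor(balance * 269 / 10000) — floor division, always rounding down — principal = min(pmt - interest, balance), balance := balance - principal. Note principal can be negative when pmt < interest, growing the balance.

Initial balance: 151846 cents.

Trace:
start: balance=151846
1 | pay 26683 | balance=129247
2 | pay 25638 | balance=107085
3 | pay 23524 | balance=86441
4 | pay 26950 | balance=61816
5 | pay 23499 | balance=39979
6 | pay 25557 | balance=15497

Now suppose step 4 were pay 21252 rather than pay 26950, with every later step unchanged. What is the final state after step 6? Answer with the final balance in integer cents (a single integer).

21506

(re-executing from step 4 with the substitution; state before step 4: balance=86441)
4 | pay 21252 | balance=67514
5 | pay 23499 | balance=45831
6 | pay 25557 | balance=21506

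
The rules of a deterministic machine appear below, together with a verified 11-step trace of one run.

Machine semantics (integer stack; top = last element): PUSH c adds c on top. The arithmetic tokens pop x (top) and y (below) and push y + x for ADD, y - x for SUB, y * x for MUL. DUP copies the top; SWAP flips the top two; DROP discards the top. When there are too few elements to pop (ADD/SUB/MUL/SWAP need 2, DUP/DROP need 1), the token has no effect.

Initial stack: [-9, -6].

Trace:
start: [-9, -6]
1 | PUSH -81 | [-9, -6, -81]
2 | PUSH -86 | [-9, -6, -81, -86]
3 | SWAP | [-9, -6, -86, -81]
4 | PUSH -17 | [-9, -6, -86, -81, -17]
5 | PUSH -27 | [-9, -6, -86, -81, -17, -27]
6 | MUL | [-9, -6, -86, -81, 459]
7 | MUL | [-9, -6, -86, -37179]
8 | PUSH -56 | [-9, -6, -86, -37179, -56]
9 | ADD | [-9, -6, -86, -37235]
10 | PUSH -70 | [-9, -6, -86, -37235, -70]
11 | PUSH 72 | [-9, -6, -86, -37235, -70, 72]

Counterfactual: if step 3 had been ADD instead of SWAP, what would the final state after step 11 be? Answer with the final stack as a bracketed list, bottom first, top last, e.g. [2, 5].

[-9, -6, -76709, -70, 72]

(re-executing from step 3 with the substitution; state before step 3: [-9, -6, -81, -86])
3 | ADD | [-9, -6, -167]
4 | PUSH -17 | [-9, -6, -167, -17]
5 | PUSH -27 | [-9, -6, -167, -17, -27]
6 | MUL | [-9, -6, -167, 459]
7 | MUL | [-9, -6, -76653]
8 | PUSH -56 | [-9, -6, -76653, -56]
9 | ADD | [-9, -6, -76709]
10 | PUSH -70 | [-9, -6, -76709, -70]
11 | PUSH 72 | [-9, -6, -76709, -70, 72]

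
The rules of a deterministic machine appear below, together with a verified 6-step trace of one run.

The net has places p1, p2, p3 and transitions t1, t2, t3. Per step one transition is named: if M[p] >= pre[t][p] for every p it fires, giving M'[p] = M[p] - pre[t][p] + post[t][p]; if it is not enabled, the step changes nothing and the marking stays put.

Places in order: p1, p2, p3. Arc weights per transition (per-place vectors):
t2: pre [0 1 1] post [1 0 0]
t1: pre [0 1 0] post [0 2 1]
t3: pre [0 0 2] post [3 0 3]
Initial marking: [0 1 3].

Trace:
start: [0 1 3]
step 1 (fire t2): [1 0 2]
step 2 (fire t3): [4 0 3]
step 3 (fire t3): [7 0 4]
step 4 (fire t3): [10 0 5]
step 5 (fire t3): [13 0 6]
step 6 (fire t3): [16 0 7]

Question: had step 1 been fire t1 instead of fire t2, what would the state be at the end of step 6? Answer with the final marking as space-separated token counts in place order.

15 2 9

(re-executing from step 1 with the substitution; state before step 1: [0 1 3])
step 1 (fire t1): [0 2 4]
step 2 (fire t3): [3 2 5]
step 3 (fire t3): [6 2 6]
step 4 (fire t3): [9 2 7]
step 5 (fire t3): [12 2 8]
step 6 (fire t3): [15 2 9]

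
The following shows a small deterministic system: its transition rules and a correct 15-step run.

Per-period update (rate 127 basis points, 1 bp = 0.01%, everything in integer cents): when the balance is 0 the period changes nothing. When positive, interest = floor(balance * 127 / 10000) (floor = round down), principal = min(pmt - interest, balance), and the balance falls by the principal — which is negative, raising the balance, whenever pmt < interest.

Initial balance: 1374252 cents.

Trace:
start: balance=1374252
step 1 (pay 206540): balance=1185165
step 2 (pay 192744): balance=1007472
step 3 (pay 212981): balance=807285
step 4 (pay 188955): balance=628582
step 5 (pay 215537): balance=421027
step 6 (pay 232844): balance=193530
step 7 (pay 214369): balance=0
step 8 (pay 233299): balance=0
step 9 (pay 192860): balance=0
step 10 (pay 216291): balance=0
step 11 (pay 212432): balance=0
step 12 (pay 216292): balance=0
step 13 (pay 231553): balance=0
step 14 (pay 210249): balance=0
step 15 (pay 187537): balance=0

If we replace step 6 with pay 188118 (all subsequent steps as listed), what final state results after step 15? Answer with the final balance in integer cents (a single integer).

(re-executing from step 6 with the substitution; state before step 6: balance=421027)
step 6 (pay 188118): balance=238256
step 7 (pay 214369): balance=26912
step 8 (pay 233299): balance=0
step 9 (pay 192860): balance=0
step 10 (pay 216291): balance=0
step 11 (pay 212432): balance=0
step 12 (pay 216292): balance=0
step 13 (pay 231553): balance=0
step 14 (pay 210249): balance=0
step 15 (pay 187537): balance=0

0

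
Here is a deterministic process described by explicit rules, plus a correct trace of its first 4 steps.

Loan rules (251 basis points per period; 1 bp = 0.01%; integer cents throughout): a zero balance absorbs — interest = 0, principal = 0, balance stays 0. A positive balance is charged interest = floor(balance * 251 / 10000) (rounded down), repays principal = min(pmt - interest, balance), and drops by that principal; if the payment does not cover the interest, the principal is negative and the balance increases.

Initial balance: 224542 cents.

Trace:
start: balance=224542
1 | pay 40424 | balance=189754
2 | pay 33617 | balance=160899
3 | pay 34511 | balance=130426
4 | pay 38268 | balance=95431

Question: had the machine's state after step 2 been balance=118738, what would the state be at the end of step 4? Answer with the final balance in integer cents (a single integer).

state after step 2 := balance=118738
3 | pay 34511 | balance=87207
4 | pay 38268 | balance=51127

51127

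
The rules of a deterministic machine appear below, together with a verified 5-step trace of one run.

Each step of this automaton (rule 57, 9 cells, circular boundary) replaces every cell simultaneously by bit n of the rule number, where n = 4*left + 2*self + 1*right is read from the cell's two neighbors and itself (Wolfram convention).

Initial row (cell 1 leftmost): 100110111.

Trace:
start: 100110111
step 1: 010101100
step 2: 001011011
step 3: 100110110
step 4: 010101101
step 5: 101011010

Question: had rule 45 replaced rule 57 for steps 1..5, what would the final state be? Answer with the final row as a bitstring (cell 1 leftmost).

001001011

(re-executing steps 1..5 under rule 45; state before step 1: 100110111)
step 1: 000101100
step 2: 110111001
step 3: 001100001
step 4: 001001101
step 5: 001001011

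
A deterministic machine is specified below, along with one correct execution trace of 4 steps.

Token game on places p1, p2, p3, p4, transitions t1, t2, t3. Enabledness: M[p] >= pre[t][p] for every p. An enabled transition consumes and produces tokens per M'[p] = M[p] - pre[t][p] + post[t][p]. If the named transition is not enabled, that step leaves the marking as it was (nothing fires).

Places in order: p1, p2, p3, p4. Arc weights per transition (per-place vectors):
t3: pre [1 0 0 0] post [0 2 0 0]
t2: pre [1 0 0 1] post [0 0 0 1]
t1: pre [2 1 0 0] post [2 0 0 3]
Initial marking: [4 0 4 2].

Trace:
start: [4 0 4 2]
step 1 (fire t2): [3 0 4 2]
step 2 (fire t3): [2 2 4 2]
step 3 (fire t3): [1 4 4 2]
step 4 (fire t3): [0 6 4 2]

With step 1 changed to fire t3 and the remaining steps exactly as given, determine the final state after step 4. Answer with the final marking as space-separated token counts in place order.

(re-executing from step 1 with the substitution; state before step 1: [4 0 4 2])
step 1 (fire t3): [3 2 4 2]
step 2 (fire t3): [2 4 4 2]
step 3 (fire t3): [1 6 4 2]
step 4 (fire t3): [0 8 4 2]

0 8 4 2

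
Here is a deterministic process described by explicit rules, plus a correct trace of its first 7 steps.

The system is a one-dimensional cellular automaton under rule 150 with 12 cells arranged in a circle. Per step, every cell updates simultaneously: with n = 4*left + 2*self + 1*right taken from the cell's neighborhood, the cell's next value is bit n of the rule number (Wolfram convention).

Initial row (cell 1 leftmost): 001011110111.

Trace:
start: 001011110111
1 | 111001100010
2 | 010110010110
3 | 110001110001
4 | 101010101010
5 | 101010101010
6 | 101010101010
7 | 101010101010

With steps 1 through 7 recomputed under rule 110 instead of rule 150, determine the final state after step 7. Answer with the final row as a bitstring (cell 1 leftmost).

111100110000

(re-executing steps 1..7 under rule 110; state before step 1: 001011110111)
1 | 011110011101
2 | 110010110111
3 | 010111111100
4 | 111100000100
5 | 100100001101
6 | 101100011111
7 | 111100110000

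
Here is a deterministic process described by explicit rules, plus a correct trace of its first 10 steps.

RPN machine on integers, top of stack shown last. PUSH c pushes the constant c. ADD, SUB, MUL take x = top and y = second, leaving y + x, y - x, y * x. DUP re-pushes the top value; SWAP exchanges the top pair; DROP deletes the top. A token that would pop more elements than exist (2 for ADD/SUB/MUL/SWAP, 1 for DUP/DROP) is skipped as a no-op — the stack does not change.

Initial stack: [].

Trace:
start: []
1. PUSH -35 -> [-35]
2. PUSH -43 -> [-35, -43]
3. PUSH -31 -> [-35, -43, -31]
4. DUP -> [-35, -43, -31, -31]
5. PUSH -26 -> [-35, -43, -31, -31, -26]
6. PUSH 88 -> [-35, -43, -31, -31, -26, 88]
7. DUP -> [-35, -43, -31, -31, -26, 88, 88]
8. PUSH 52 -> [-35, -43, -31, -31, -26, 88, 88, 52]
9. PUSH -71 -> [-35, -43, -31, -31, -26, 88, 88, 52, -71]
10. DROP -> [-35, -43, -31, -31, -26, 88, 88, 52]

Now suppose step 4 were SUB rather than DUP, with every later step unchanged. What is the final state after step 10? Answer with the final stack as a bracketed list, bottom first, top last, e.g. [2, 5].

[-35, -12, -26, 88, 88, 52]

(re-executing from step 4 with the substitution; state before step 4: [-35, -43, -31])
4. SUB -> [-35, -12]
5. PUSH -26 -> [-35, -12, -26]
6. PUSH 88 -> [-35, -12, -26, 88]
7. DUP -> [-35, -12, -26, 88, 88]
8. PUSH 52 -> [-35, -12, -26, 88, 88, 52]
9. PUSH -71 -> [-35, -12, -26, 88, 88, 52, -71]
10. DROP -> [-35, -12, -26, 88, 88, 52]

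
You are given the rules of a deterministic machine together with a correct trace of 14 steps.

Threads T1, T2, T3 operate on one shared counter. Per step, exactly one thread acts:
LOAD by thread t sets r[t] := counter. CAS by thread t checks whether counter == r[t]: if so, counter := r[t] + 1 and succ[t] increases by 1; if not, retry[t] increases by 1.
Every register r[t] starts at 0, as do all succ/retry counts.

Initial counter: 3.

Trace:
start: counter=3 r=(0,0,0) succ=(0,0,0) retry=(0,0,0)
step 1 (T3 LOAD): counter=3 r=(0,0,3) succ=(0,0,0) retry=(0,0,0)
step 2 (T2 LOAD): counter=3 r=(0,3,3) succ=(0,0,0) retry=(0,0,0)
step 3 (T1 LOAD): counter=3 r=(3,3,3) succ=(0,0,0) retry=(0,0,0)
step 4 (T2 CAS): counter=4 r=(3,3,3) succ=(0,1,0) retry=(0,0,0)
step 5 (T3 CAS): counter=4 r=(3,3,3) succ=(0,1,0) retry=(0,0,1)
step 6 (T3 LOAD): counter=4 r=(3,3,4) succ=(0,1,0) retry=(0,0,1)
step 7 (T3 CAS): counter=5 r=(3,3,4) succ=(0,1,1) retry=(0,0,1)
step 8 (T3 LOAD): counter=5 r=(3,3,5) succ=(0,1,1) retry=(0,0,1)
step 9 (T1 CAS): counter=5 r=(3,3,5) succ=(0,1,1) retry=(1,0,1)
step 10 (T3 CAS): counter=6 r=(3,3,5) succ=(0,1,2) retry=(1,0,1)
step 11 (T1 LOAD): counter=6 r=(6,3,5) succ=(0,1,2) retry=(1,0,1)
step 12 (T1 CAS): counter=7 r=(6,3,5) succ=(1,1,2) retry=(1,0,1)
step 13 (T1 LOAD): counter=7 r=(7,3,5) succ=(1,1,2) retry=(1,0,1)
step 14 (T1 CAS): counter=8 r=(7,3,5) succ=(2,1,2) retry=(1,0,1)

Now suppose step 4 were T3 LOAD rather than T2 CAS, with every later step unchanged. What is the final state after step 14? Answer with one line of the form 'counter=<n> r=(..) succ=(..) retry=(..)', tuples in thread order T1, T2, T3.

counter=8 r=(7,3,5) succ=(2,0,3) retry=(1,0,0)

(re-executing from step 4 with the substitution; state before step 4: counter=3 r=(3,3,3) succ=(0,0,0) retry=(0,0,0))
step 4 (T3 LOAD): counter=3 r=(3,3,3) succ=(0,0,0) retry=(0,0,0)
step 5 (T3 CAS): counter=4 r=(3,3,3) succ=(0,0,1) retry=(0,0,0)
step 6 (T3 LOAD): counter=4 r=(3,3,4) succ=(0,0,1) retry=(0,0,0)
step 7 (T3 CAS): counter=5 r=(3,3,4) succ=(0,0,2) retry=(0,0,0)
step 8 (T3 LOAD): counter=5 r=(3,3,5) succ=(0,0,2) retry=(0,0,0)
step 9 (T1 CAS): counter=5 r=(3,3,5) succ=(0,0,2) retry=(1,0,0)
step 10 (T3 CAS): counter=6 r=(3,3,5) succ=(0,0,3) retry=(1,0,0)
step 11 (T1 LOAD): counter=6 r=(6,3,5) succ=(0,0,3) retry=(1,0,0)
step 12 (T1 CAS): counter=7 r=(6,3,5) succ=(1,0,3) retry=(1,0,0)
step 13 (T1 LOAD): counter=7 r=(7,3,5) succ=(1,0,3) retry=(1,0,0)
step 14 (T1 CAS): counter=8 r=(7,3,5) succ=(2,0,3) retry=(1,0,0)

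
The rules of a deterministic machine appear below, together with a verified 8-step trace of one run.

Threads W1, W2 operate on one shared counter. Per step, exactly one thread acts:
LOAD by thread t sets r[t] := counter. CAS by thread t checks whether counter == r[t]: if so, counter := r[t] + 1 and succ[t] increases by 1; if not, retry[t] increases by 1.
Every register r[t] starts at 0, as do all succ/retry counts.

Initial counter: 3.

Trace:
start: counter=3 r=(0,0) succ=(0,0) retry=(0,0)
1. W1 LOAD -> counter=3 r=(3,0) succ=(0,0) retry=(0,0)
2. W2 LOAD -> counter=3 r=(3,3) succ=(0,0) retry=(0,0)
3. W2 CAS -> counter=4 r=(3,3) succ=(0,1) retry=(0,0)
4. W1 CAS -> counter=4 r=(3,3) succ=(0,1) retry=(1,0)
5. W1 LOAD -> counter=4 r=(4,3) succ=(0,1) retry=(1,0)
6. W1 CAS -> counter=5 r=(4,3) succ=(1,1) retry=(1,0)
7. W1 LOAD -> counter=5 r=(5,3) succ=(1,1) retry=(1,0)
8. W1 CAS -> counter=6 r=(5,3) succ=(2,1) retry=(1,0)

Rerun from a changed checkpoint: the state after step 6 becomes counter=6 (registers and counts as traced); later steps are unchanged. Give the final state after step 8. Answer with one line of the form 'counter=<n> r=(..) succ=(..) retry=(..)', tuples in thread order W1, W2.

counter=7 r=(6,3) succ=(2,1) retry=(1,0)

state after step 6 := counter=6 r=(4,3) succ=(1,1) retry=(1,0)
7. W1 LOAD -> counter=6 r=(6,3) succ=(1,1) retry=(1,0)
8. W1 CAS -> counter=7 r=(6,3) succ=(2,1) retry=(1,0)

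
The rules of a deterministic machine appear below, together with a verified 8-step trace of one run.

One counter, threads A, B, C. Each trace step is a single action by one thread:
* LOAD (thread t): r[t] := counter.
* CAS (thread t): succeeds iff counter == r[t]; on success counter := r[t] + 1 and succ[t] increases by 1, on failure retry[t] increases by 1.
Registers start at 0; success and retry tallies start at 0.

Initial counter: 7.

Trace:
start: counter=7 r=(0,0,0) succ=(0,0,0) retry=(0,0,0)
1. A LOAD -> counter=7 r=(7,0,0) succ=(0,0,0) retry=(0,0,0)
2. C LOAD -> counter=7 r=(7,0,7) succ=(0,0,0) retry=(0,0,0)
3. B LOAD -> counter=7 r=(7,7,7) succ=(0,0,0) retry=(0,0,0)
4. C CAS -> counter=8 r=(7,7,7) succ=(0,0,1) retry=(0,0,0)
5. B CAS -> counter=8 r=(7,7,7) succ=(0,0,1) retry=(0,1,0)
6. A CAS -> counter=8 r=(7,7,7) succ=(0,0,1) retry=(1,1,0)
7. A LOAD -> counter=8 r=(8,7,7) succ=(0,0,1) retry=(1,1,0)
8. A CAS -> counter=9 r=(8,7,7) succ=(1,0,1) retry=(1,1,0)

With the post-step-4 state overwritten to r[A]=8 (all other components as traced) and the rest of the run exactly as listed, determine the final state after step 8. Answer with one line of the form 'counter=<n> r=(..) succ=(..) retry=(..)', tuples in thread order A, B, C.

counter=10 r=(9,7,7) succ=(2,0,1) retry=(0,1,0)

state after step 4 := counter=8 r=(8,7,7) succ=(0,0,1) retry=(0,0,0)
5. B CAS -> counter=8 r=(8,7,7) succ=(0,0,1) retry=(0,1,0)
6. A CAS -> counter=9 r=(8,7,7) succ=(1,0,1) retry=(0,1,0)
7. A LOAD -> counter=9 r=(9,7,7) succ=(1,0,1) retry=(0,1,0)
8. A CAS -> counter=10 r=(9,7,7) succ=(2,0,1) retry=(0,1,0)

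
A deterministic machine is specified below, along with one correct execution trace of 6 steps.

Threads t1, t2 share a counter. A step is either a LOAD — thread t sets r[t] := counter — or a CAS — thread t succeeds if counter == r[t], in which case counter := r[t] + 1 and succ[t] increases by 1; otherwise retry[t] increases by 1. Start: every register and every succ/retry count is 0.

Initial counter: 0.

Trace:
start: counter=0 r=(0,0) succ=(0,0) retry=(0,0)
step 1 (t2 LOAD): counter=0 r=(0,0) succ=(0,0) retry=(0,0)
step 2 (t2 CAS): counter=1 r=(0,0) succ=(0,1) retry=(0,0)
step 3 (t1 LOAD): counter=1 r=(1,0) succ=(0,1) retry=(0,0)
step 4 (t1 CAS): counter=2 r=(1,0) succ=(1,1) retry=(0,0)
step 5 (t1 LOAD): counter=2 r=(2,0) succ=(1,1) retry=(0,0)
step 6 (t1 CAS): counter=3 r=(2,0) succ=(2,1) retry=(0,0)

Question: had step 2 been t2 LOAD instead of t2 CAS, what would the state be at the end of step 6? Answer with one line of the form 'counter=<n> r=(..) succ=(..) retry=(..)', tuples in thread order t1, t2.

(re-executing from step 2 with the substitution; state before step 2: counter=0 r=(0,0) succ=(0,0) retry=(0,0))
step 2 (t2 LOAD): counter=0 r=(0,0) succ=(0,0) retry=(0,0)
step 3 (t1 LOAD): counter=0 r=(0,0) succ=(0,0) retry=(0,0)
step 4 (t1 CAS): counter=1 r=(0,0) succ=(1,0) retry=(0,0)
step 5 (t1 LOAD): counter=1 r=(1,0) succ=(1,0) retry=(0,0)
step 6 (t1 CAS): counter=2 r=(1,0) succ=(2,0) retry=(0,0)

counter=2 r=(1,0) succ=(2,0) retry=(0,0)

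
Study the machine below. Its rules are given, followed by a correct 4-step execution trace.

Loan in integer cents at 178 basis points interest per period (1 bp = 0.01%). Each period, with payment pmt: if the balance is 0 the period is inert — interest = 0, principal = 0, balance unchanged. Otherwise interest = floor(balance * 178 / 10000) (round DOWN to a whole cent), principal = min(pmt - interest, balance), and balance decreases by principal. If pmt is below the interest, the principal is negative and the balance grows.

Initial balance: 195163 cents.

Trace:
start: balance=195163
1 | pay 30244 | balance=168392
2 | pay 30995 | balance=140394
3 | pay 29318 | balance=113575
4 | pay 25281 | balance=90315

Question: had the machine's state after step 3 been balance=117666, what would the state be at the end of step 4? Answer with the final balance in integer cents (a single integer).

state after step 3 := balance=117666
4 | pay 25281 | balance=94479

94479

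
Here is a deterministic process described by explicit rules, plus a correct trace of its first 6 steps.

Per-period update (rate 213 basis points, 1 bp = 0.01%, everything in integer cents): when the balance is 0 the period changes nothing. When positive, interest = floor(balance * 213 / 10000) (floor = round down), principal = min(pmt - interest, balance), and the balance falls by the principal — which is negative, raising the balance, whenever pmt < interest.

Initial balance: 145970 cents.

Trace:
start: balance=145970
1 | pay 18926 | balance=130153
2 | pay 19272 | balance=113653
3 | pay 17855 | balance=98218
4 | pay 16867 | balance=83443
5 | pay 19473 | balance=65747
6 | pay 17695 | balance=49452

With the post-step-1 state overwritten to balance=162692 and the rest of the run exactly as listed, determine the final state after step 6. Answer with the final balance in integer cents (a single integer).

85606

state after step 1 := balance=162692
2 | pay 19272 | balance=146885
3 | pay 17855 | balance=132158
4 | pay 16867 | balance=118105
5 | pay 19473 | balance=101147
6 | pay 17695 | balance=85606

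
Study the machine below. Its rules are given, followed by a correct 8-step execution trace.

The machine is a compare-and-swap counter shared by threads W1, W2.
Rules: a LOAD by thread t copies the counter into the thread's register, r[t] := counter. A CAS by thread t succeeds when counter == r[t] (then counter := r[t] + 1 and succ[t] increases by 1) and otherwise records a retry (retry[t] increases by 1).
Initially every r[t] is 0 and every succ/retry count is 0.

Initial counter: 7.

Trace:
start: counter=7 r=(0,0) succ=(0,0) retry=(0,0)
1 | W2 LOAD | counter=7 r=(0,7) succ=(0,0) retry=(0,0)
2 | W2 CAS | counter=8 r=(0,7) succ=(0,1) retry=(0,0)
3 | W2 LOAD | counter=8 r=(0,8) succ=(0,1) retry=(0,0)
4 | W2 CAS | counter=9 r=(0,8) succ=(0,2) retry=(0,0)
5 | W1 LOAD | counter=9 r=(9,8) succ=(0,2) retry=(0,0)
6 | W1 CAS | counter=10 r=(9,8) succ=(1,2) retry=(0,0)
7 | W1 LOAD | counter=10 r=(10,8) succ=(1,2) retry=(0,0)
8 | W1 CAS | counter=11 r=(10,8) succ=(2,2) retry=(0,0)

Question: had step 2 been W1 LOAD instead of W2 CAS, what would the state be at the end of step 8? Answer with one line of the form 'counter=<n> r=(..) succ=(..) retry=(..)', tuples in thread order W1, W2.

counter=10 r=(9,7) succ=(2,1) retry=(0,0)

(re-executing from step 2 with the substitution; state before step 2: counter=7 r=(0,7) succ=(0,0) retry=(0,0))
2 | W1 LOAD | counter=7 r=(7,7) succ=(0,0) retry=(0,0)
3 | W2 LOAD | counter=7 r=(7,7) succ=(0,0) retry=(0,0)
4 | W2 CAS | counter=8 r=(7,7) succ=(0,1) retry=(0,0)
5 | W1 LOAD | counter=8 r=(8,7) succ=(0,1) retry=(0,0)
6 | W1 CAS | counter=9 r=(8,7) succ=(1,1) retry=(0,0)
7 | W1 LOAD | counter=9 r=(9,7) succ=(1,1) retry=(0,0)
8 | W1 CAS | counter=10 r=(9,7) succ=(2,1) retry=(0,0)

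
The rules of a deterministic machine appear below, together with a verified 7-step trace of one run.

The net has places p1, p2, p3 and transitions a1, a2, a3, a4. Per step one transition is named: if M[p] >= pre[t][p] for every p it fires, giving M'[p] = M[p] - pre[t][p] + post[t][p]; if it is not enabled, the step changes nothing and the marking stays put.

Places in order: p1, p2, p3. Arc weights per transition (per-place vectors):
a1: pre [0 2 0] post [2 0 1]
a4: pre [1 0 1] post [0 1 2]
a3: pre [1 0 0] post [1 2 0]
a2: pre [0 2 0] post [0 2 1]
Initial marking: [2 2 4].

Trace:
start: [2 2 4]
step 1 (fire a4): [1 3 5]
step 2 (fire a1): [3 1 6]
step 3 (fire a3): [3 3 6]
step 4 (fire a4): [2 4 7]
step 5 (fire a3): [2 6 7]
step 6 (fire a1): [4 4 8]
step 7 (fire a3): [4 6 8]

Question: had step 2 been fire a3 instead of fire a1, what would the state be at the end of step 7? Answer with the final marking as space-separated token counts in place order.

(re-executing from step 2 with the substitution; state before step 2: [1 3 5])
step 2 (fire a3): [1 5 5]
step 3 (fire a3): [1 7 5]
step 4 (fire a4): [0 8 6]
step 5 (fire a3): [0 8 6]
step 6 (fire a1): [2 6 7]
step 7 (fire a3): [2 8 7]

2 8 7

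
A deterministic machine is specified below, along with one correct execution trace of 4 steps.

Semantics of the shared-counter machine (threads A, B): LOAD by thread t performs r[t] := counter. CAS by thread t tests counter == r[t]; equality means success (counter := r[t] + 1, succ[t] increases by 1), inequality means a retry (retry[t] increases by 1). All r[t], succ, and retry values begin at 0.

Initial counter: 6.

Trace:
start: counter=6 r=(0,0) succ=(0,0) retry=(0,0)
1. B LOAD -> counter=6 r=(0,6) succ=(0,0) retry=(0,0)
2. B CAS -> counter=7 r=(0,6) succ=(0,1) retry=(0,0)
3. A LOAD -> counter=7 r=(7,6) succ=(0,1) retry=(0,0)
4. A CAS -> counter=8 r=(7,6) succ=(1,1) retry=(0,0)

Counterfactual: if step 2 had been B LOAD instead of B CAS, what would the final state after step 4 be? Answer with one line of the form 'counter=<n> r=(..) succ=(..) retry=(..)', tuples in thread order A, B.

(re-executing from step 2 with the substitution; state before step 2: counter=6 r=(0,6) succ=(0,0) retry=(0,0))
2. B LOAD -> counter=6 r=(0,6) succ=(0,0) retry=(0,0)
3. A LOAD -> counter=6 r=(6,6) succ=(0,0) retry=(0,0)
4. A CAS -> counter=7 r=(6,6) succ=(1,0) retry=(0,0)

counter=7 r=(6,6) succ=(1,0) retry=(0,0)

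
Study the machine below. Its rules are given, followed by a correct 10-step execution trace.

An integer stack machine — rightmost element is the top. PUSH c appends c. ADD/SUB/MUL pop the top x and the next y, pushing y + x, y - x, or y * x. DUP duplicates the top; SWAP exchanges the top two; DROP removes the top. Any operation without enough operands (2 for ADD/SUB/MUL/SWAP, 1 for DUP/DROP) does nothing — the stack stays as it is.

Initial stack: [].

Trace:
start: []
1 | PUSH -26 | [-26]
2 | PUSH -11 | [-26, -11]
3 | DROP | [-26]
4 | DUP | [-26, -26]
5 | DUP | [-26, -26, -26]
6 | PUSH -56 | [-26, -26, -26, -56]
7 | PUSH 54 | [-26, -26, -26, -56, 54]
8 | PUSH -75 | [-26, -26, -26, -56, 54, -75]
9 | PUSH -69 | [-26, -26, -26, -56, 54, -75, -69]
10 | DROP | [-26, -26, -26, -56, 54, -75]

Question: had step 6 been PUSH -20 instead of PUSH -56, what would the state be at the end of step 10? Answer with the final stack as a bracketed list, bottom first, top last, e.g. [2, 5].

[-26, -26, -26, -20, 54, -75]

(re-executing from step 6 with the substitution; state before step 6: [-26, -26, -26])
6 | PUSH -20 | [-26, -26, -26, -20]
7 | PUSH 54 | [-26, -26, -26, -20, 54]
8 | PUSH -75 | [-26, -26, -26, -20, 54, -75]
9 | PUSH -69 | [-26, -26, -26, -20, 54, -75, -69]
10 | DROP | [-26, -26, -26, -20, 54, -75]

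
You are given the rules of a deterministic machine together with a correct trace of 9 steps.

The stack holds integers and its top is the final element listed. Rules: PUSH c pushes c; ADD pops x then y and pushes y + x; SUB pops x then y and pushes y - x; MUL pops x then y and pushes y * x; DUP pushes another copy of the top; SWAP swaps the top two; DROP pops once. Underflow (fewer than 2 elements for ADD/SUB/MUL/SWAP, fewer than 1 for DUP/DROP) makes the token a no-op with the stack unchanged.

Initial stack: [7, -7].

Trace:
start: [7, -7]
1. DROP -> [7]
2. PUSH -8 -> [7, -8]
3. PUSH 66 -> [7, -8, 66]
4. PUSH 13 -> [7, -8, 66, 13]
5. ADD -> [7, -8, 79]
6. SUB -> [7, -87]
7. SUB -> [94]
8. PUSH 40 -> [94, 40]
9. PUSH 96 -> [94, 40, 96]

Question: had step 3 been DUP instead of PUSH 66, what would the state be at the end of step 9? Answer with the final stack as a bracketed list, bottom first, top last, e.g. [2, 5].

[20, 40, 96]

(re-executing from step 3 with the substitution; state before step 3: [7, -8])
3. DUP -> [7, -8, -8]
4. PUSH 13 -> [7, -8, -8, 13]
5. ADD -> [7, -8, 5]
6. SUB -> [7, -13]
7. SUB -> [20]
8. PUSH 40 -> [20, 40]
9. PUSH 96 -> [20, 40, 96]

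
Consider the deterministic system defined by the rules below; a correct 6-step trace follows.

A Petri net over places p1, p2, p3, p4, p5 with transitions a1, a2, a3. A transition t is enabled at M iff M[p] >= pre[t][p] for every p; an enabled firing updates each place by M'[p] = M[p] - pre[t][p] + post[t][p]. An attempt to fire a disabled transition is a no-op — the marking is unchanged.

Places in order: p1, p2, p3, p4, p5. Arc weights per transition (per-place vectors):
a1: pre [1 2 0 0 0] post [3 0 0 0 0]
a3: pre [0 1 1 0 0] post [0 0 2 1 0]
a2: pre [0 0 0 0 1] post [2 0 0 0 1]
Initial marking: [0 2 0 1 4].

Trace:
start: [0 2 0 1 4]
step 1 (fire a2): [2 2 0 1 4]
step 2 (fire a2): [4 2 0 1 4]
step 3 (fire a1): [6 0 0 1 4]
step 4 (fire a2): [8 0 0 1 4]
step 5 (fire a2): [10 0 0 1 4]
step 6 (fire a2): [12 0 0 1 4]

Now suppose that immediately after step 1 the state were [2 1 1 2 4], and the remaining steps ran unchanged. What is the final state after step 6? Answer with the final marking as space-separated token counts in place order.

state after step 1 := [2 1 1 2 4]
step 2 (fire a2): [4 1 1 2 4]
step 3 (fire a1): [4 1 1 2 4]
step 4 (fire a2): [6 1 1 2 4]
step 5 (fire a2): [8 1 1 2 4]
step 6 (fire a2): [10 1 1 2 4]

10 1 1 2 4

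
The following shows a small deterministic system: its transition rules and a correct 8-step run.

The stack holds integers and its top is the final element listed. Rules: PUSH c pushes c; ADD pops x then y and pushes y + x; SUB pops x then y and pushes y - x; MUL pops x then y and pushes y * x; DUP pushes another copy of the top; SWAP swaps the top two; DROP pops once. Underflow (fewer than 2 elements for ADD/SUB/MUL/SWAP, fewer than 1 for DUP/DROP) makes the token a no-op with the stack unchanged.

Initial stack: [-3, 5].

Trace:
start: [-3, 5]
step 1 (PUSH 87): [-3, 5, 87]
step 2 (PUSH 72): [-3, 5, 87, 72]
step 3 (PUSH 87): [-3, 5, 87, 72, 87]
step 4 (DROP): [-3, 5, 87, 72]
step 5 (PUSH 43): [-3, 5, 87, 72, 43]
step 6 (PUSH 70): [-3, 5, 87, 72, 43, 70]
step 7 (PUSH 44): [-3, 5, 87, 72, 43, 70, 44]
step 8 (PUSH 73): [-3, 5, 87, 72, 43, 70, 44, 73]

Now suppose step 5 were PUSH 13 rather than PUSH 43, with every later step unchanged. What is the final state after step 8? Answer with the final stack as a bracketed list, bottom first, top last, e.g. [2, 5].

[-3, 5, 87, 72, 13, 70, 44, 73]

(re-executing from step 5 with the substitution; state before step 5: [-3, 5, 87, 72])
step 5 (PUSH 13): [-3, 5, 87, 72, 13]
step 6 (PUSH 70): [-3, 5, 87, 72, 13, 70]
step 7 (PUSH 44): [-3, 5, 87, 72, 13, 70, 44]
step 8 (PUSH 73): [-3, 5, 87, 72, 13, 70, 44, 73]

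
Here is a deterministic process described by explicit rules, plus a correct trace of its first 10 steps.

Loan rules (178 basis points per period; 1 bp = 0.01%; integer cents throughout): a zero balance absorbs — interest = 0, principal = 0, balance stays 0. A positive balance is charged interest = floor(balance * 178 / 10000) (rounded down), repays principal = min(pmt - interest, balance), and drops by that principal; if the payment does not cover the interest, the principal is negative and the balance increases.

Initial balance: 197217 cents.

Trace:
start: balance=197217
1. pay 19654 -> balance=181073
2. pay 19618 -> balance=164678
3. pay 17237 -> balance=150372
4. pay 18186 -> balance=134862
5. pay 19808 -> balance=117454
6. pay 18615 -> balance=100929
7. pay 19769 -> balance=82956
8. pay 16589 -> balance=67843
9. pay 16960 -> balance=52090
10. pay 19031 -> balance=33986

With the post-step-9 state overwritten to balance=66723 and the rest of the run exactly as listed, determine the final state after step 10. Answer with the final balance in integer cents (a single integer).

state after step 9 := balance=66723
10. pay 19031 -> balance=48879

48879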